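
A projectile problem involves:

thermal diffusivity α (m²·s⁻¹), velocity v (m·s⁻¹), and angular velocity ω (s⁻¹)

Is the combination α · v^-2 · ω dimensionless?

yes

Sum the exponent of each base dimension across the product:
  L: [α]_L − 2·[v]_L + [ω]_L = (2) − 2·(1) + (0) = 0
  T: [α]_T − 2·[v]_T + [ω]_T = (-1) − 2·(-1) + (-1) = 0
All base exponents vanish — dimensionless.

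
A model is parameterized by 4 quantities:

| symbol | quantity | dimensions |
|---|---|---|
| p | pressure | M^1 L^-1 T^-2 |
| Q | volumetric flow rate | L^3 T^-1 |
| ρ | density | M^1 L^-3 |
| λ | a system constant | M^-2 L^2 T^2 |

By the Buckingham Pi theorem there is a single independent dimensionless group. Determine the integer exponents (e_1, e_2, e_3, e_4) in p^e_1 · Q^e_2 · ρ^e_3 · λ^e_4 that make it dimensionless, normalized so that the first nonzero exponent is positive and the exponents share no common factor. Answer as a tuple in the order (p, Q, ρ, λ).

(1, 2, 3, 2)

M: e_1·(1) + e_2·(0) + e_3·(1) + e_4·(-2) = 0
L: e_1·(-1) + e_2·(3) + e_3·(-3) + e_4·(2) = 0
T: e_1·(-2) + e_2·(-1) + e_3·(0) + e_4·(2) = 0
Solving this homogeneous linear system for the smallest-integer solution (first nonzero entry positive) gives (1, 2, 3, 2).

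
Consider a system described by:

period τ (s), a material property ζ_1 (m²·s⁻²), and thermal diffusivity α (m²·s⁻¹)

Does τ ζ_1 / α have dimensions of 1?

Sum the exponent of each base dimension across the product:
  L: [τ]_L + [ζ_1]_L − [α]_L = (0) + (2) − (2) = 0
  T: [τ]_T + [ζ_1]_T − [α]_T = (1) + (-2) − (-1) = 0
All base exponents vanish — dimensionless.

yes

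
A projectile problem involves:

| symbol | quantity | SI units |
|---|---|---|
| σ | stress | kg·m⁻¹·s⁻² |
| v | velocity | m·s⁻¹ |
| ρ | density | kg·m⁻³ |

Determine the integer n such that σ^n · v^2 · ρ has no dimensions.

Balance the M exponent: (1)·n from σ, plus 2·(0) + (1) = 1 from the rest, must sum to zero.
n + 1 = 0, so n = -1.

-1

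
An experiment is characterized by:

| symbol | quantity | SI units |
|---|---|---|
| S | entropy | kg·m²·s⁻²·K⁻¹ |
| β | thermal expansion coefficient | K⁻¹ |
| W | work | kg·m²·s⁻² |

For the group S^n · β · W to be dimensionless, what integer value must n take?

-1

Balance the M exponent: (1)·n from S, plus (0) + (1) = 1 from the rest, must sum to zero.
n + 1 = 0, so n = -1.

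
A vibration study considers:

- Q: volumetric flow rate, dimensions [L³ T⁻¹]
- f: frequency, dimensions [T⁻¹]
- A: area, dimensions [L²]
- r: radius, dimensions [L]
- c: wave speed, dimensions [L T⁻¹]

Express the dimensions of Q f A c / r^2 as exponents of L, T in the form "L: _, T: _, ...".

L: 4, T: -3

Collect each base-dimension exponent across the product:
  L: (3) + (0) + (2) − 2·(1) + (1) = 4
  T: (-1) + (-1) + (0) − 2·(0) + (-1) = -3
So the dimensions are [L⁴ T⁻³].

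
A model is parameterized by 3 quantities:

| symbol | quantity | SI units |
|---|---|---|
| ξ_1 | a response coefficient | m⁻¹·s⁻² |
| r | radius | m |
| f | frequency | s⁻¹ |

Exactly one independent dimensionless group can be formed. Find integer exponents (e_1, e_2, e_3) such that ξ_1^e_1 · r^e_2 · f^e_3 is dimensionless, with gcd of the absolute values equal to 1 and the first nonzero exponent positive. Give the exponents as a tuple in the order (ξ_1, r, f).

(1, 1, -2)

L: e_1·(-1) + e_2·(1) + e_3·(0) = 0
T: e_1·(-2) + e_2·(0) + e_3·(-1) = 0
Solving this homogeneous linear system for the smallest-integer solution (first nonzero entry positive) gives (1, 1, -2).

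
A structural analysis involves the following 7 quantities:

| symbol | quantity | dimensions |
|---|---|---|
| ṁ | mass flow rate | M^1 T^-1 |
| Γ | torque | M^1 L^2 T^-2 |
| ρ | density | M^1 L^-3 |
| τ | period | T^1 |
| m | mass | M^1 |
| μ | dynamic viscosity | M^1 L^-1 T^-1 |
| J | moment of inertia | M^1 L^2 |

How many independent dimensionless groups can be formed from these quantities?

4

There are 7 variables and 3 base dimensions (M, L, T).
The dimension matrix has rank 3.
Independent dimensionless groups: 7 − 3 = 4.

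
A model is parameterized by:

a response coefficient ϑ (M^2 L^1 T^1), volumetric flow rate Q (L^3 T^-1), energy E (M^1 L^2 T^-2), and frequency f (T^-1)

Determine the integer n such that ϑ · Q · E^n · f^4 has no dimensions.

Balance the M exponent: (1)·n from E, plus (2) + (0) + 4·(0) = 2 from the rest, must sum to zero.
n + 2 = 0, so n = -2.

-2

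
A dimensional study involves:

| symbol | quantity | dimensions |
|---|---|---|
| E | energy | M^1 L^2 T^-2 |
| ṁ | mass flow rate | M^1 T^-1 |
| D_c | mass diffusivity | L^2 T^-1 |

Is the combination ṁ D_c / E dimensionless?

Sum the exponent of each base dimension across the product:
  M: −[E]_M + [ṁ]_M + [D_c]_M = −(1) + (1) + (0) = 0
  L: −[E]_L + [ṁ]_L + [D_c]_L = −(2) + (0) + (2) = 0
  T: −[E]_T + [ṁ]_T + [D_c]_T = −(-2) + (-1) + (-1) = 0
  Θ: −[E]_Θ + [ṁ]_Θ + [D_c]_Θ = −(0) + (0) + (0) = 0
All base exponents vanish — dimensionless.

yes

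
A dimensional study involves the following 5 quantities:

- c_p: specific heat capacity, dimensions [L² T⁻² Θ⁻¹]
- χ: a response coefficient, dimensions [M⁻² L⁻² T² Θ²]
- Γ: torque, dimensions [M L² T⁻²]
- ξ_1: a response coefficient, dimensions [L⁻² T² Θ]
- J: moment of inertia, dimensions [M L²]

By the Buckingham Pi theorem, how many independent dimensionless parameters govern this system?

There are 5 variables and 4 base dimensions (M, L, T, Θ).
The dimension matrix has rank 4.
Independent dimensionless groups: 5 − 4 = 1.

1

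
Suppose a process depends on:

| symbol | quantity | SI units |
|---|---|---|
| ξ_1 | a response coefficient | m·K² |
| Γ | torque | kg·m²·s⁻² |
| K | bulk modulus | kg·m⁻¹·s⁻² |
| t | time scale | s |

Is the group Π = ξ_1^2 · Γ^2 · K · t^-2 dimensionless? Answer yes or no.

no

Sum the exponent of each base dimension across the product:
  M: 2·[ξ_1]_M + 2·[Γ]_M + [K]_M − 2·[t]_M = 2·(0) + 2·(1) + (1) − 2·(0) = 3
  L: 2·[ξ_1]_L + 2·[Γ]_L + [K]_L − 2·[t]_L = 2·(1) + 2·(2) + (-1) − 2·(0) = 5
  T: 2·[ξ_1]_T + 2·[Γ]_T + [K]_T − 2·[t]_T = 2·(0) + 2·(-2) + (-2) − 2·(1) = -8
  Θ: 2·[ξ_1]_Θ + 2·[Γ]_Θ + [K]_Θ − 2·[t]_Θ = 2·(2) + 2·(0) + (0) − 2·(0) = 4
Net dimensions [M³ L⁵ T⁻⁸ Θ⁴] ≠ [1] — not dimensionless.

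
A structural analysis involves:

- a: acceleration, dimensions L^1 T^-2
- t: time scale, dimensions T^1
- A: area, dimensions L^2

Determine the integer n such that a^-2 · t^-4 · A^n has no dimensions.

Balance the L exponent: (2)·n from A, plus −2·(1) − 4·(0) = -2 from the rest, must sum to zero.
2n − 2 = 0, so n = 1.

1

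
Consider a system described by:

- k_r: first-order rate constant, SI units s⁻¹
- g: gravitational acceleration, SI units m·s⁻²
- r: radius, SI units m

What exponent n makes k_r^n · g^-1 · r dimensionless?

Balance the T exponent: (-1)·n from k_r, plus −(-2) + (0) = 2 from the rest, must sum to zero.
−n + 2 = 0, so n = 2.

2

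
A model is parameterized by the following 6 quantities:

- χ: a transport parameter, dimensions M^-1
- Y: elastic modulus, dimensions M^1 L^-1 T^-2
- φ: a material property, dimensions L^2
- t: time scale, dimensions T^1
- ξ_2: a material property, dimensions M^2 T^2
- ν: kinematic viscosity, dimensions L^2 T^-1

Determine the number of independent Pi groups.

3

There are 6 variables and 3 base dimensions (M, L, T).
The dimension matrix has rank 3.
Independent dimensionless groups: 6 − 3 = 3.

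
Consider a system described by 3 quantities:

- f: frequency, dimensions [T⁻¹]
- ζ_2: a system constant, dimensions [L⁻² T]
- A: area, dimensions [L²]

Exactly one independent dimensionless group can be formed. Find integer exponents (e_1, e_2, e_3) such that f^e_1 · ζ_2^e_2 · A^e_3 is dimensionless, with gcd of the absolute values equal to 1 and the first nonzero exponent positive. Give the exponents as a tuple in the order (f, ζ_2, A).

L: e_1·(0) + e_2·(-2) + e_3·(2) = 0
T: e_1·(-1) + e_2·(1) + e_3·(0) = 0
Solving this homogeneous linear system for the smallest-integer solution (first nonzero entry positive) gives (1, 1, 1).

(1, 1, 1)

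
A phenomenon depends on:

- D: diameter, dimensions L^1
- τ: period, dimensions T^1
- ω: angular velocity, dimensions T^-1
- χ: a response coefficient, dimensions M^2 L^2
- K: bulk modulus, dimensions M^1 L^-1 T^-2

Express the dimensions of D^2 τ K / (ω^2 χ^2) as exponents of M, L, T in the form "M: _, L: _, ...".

M: -3, L: -3, T: 1

Collect each base-dimension exponent across the product:
  M: 2·(0) + (0) − 2·(0) − 2·(2) + (1) = -3
  L: 2·(1) + (0) − 2·(0) − 2·(2) + (-1) = -3
  T: 2·(0) + (1) − 2·(-1) − 2·(0) + (-2) = 1
So the dimensions are [M⁻³ L⁻³ T].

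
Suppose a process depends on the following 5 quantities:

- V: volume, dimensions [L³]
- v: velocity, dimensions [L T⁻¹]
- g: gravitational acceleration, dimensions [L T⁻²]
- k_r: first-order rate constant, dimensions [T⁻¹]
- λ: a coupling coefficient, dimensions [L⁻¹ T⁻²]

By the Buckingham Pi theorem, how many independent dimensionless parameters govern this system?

3

There are 5 variables and 2 base dimensions (L, T).
The dimension matrix has rank 2.
Independent dimensionless groups: 5 − 2 = 3.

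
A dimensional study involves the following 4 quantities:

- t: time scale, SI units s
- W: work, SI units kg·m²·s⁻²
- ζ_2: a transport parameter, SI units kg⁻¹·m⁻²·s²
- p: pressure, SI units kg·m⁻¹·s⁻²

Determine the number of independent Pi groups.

There are 4 variables and 3 base dimensions (M, L, T).
The dimension matrix has rank 3.
Independent dimensionless groups: 4 − 3 = 1.

1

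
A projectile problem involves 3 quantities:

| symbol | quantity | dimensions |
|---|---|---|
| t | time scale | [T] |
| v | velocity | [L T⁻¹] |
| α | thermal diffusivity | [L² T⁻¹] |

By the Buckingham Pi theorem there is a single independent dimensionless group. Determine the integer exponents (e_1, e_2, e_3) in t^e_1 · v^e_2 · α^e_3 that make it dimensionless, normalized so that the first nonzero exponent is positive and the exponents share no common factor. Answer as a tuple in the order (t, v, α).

L: e_1·(0) + e_2·(1) + e_3·(2) = 0
T: e_1·(1) + e_2·(-1) + e_3·(-1) = 0
Solving this homogeneous linear system for the smallest-integer solution (first nonzero entry positive) gives (1, 2, -1).

(1, 2, -1)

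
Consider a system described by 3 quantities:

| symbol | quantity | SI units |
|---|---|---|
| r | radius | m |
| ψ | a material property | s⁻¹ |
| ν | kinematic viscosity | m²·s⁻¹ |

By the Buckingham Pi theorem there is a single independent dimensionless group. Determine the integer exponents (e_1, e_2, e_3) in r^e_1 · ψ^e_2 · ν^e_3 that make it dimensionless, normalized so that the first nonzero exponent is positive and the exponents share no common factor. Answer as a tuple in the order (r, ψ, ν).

(2, 1, -1)

L: e_1·(1) + e_2·(0) + e_3·(2) = 0
T: e_1·(0) + e_2·(-1) + e_3·(-1) = 0
Solving this homogeneous linear system for the smallest-integer solution (first nonzero entry positive) gives (2, 1, -1).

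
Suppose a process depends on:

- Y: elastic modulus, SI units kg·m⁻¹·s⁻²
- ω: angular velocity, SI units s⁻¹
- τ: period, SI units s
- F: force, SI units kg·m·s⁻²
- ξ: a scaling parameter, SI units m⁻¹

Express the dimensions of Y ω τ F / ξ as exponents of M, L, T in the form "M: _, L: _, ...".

Collect each base-dimension exponent across the product:
  M: (1) + (0) + (0) + (1) − (0) = 2
  L: (-1) + (0) + (0) + (1) − (-1) = 1
  T: (-2) + (-1) + (1) + (-2) − (0) = -4
So the dimensions are [M² L T⁻⁴].

M: 2, L: 1, T: -4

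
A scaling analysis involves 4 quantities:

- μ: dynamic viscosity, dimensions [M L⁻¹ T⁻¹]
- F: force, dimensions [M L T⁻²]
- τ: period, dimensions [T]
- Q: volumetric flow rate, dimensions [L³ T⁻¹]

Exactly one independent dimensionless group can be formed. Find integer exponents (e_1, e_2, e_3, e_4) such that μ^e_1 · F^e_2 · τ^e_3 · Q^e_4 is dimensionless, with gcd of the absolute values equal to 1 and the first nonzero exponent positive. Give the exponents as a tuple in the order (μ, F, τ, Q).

M: e_1·(1) + e_2·(1) + e_3·(0) + e_4·(0) = 0
L: e_1·(-1) + e_2·(1) + e_3·(0) + e_4·(3) = 0
T: e_1·(-1) + e_2·(-2) + e_3·(1) + e_4·(-1) = 0
Solving this homogeneous linear system for the smallest-integer solution (first nonzero entry positive) gives (3, -3, -1, 2).

(3, -3, -1, 2)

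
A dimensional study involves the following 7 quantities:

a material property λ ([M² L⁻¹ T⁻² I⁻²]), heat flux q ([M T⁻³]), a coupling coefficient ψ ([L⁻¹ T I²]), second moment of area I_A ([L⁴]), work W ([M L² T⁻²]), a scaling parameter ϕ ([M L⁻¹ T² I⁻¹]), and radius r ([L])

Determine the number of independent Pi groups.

3

There are 7 variables and 4 base dimensions (M, L, T, I).
The dimension matrix has rank 4.
Independent dimensionless groups: 7 − 4 = 3.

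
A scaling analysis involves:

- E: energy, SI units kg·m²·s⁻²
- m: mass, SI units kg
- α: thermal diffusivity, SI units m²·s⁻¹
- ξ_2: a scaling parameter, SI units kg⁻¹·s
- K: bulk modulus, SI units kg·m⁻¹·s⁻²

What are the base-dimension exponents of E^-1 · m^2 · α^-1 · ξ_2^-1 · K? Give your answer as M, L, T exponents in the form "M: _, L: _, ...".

M: 3, L: -5, T: 0

Collect each base-dimension exponent across the product:
  M: −(1) + 2·(1) − (0) − (-1) + (1) = 3
  L: −(2) + 2·(0) − (2) − (0) + (-1) = -5
  T: −(-2) + 2·(0) − (-1) − (1) + (-2) = 0
So the dimensions are [M³ L⁻⁵].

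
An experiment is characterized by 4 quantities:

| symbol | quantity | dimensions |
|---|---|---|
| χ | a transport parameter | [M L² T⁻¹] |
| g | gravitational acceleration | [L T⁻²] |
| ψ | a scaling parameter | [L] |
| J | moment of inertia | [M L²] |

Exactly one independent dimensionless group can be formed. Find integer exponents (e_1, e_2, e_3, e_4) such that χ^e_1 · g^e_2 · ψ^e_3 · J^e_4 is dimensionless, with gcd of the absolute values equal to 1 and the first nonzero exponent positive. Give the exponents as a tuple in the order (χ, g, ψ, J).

(2, -1, 1, -2)

M: e_1·(1) + e_2·(0) + e_3·(0) + e_4·(1) = 0
L: e_1·(2) + e_2·(1) + e_3·(1) + e_4·(2) = 0
T: e_1·(-1) + e_2·(-2) + e_3·(0) + e_4·(0) = 0
Solving this homogeneous linear system for the smallest-integer solution (first nonzero entry positive) gives (2, -1, 1, -2).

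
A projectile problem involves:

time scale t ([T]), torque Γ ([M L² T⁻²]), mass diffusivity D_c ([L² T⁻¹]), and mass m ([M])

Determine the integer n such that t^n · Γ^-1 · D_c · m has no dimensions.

Balance the T exponent: (1)·n from t, plus −(-2) + (-1) + (0) = 1 from the rest, must sum to zero.
n + 1 = 0, so n = -1.

-1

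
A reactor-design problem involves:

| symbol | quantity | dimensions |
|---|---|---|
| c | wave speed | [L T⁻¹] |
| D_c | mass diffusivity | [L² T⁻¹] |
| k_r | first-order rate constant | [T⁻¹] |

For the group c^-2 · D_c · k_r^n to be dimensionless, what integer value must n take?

1

Balance the T exponent: (-1)·n from k_r, plus −2·(-1) + (-1) = 1 from the rest, must sum to zero.
−n + 1 = 0, so n = 1.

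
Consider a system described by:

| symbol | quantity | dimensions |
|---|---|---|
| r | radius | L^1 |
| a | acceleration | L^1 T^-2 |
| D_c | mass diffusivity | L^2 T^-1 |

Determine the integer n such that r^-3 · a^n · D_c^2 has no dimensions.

-1

Balance the L exponent: (1)·n from a, plus −3·(1) + 2·(2) = 1 from the rest, must sum to zero.
n + 1 = 0, so n = -1.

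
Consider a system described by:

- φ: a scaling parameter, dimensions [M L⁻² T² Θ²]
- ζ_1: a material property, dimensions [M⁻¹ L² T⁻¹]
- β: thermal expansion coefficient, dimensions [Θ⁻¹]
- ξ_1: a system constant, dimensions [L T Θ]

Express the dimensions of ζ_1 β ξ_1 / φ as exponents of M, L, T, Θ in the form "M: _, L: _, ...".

M: -2, L: 5, T: -2, Θ: -2

Collect each base-dimension exponent across the product:
  M: −(1) + (-1) + (0) + (0) = -2
  L: −(-2) + (2) + (0) + (1) = 5
  T: −(2) + (-1) + (0) + (1) = -2
  Θ: −(2) + (0) + (-1) + (1) = -2
So the dimensions are [M⁻² L⁵ T⁻² Θ⁻²].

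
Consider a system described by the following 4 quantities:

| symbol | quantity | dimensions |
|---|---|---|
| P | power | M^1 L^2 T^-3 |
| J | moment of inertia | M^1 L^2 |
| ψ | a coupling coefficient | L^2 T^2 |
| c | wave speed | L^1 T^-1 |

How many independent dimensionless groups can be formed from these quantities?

There are 4 variables and 3 base dimensions (M, L, T).
The dimension matrix has rank 3.
Independent dimensionless groups: 4 − 3 = 1.

1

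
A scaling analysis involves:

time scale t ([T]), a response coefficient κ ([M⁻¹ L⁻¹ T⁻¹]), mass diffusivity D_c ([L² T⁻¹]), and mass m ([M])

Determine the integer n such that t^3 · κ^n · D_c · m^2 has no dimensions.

Balance the M exponent: (-1)·n from κ, plus 3·(0) + (0) + 2·(1) = 2 from the rest, must sum to zero.
−n + 2 = 0, so n = 2.

2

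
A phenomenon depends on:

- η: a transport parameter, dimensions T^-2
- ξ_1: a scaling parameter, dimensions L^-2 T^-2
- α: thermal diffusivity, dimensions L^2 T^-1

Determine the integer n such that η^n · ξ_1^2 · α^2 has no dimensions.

Balance the T exponent: (-2)·n from η, plus 2·(-2) + 2·(-1) = -6 from the rest, must sum to zero.
-2n − 6 = 0, so n = -3.

-3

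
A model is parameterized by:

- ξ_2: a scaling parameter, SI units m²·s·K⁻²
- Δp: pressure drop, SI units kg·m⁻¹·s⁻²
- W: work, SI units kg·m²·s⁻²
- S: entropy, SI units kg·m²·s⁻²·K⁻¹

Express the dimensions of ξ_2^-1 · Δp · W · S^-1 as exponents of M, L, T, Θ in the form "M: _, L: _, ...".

M: 1, L: -3, T: -3, Θ: 3

Collect each base-dimension exponent across the product:
  M: −(0) + (1) + (1) − (1) = 1
  L: −(2) + (-1) + (2) − (2) = -3
  T: −(1) + (-2) + (-2) − (-2) = -3
  Θ: −(-2) + (0) + (0) − (-1) = 3
So the dimensions are [M L⁻³ T⁻³ Θ³].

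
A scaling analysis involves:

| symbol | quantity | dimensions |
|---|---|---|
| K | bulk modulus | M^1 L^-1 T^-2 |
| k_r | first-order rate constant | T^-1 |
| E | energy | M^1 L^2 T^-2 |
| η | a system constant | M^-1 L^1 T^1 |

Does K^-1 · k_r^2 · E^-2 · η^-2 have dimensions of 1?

Sum the exponent of each base dimension across the product:
  M: −[K]_M + 2·[k_r]_M − 2·[E]_M − 2·[η]_M = −(1) + 2·(0) − 2·(1) − 2·(-1) = -1
  L: −[K]_L + 2·[k_r]_L − 2·[E]_L − 2·[η]_L = −(-1) + 2·(0) − 2·(2) − 2·(1) = -5
  T: −[K]_T + 2·[k_r]_T − 2·[E]_T − 2·[η]_T = −(-2) + 2·(-1) − 2·(-2) − 2·(1) = 2
Net dimensions [M⁻¹ L⁻⁵ T²] ≠ [1] — not dimensionless.

no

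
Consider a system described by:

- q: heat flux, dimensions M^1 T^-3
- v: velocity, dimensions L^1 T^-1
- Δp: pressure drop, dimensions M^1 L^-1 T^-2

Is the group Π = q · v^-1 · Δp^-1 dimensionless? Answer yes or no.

yes

Sum the exponent of each base dimension across the product:
  M: [q]_M − [v]_M − [Δp]_M = (1) − (0) − (1) = 0
  L: [q]_L − [v]_L − [Δp]_L = (0) − (1) − (-1) = 0
  T: [q]_T − [v]_T − [Δp]_T = (-3) − (-1) − (-2) = 0
All base exponents vanish — dimensionless.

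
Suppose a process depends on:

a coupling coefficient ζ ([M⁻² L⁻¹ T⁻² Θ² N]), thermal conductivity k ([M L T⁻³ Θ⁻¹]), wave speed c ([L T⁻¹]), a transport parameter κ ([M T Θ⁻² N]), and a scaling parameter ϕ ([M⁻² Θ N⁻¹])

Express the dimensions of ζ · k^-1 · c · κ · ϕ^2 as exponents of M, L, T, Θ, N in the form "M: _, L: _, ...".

Collect each base-dimension exponent across the product:
  M: (-2) − (1) + (0) + (1) + 2·(-2) = -6
  L: (-1) − (1) + (1) + (0) + 2·(0) = -1
  T: (-2) − (-3) + (-1) + (1) + 2·(0) = 1
  Θ: (2) − (-1) + (0) + (-2) + 2·(1) = 3
  N: (1) − (0) + (0) + (1) + 2·(-1) = 0
So the dimensions are [M⁻⁶ L⁻¹ T Θ³].

M: -6, L: -1, T: 1, Θ: 3, N: 0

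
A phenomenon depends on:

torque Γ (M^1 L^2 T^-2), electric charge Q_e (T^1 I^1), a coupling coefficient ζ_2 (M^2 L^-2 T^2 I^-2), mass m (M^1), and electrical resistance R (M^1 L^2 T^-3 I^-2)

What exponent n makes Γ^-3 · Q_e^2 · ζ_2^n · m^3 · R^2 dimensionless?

Balance the M exponent: (2)·n from ζ_2, plus −3·(1) + 2·(0) + 3·(1) + 2·(1) = 2 from the rest, must sum to zero.
2n + 2 = 0, so n = -1.

-1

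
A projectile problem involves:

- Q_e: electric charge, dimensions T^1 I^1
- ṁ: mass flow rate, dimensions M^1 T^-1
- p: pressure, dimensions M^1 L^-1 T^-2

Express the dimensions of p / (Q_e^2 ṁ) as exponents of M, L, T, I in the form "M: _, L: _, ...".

Collect each base-dimension exponent across the product:
  M: −2·(0) − (1) + (1) = 0
  L: −2·(0) − (0) + (-1) = -1
  T: −2·(1) − (-1) + (-2) = -3
  I: −2·(1) − (0) + (0) = -2
So the dimensions are [L⁻¹ T⁻³ I⁻²].

M: 0, L: -1, T: -3, I: -2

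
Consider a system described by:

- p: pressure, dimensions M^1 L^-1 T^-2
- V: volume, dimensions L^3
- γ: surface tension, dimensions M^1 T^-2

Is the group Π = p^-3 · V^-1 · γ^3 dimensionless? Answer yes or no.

Sum the exponent of each base dimension across the product:
  M: −3·[p]_M − [V]_M + 3·[γ]_M = −3·(1) − (0) + 3·(1) = 0
  L: −3·[p]_L − [V]_L + 3·[γ]_L = −3·(-1) − (3) + 3·(0) = 0
  T: −3·[p]_T − [V]_T + 3·[γ]_T = −3·(-2) − (0) + 3·(-2) = 0
All base exponents vanish — dimensionless.

yes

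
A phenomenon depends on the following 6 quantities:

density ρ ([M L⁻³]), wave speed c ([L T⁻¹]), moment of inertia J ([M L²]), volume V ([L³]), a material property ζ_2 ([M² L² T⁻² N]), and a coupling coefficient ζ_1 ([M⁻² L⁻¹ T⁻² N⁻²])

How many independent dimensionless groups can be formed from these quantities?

There are 6 variables and 4 base dimensions (M, L, T, N).
The dimension matrix has rank 4.
Independent dimensionless groups: 6 − 4 = 2.

2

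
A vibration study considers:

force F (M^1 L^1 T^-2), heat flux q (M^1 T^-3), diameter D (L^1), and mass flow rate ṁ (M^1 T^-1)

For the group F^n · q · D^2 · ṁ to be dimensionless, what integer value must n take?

-2

Balance the M exponent: (1)·n from F, plus (1) + 2·(0) + (1) = 2 from the rest, must sum to zero.
n + 2 = 0, so n = -2.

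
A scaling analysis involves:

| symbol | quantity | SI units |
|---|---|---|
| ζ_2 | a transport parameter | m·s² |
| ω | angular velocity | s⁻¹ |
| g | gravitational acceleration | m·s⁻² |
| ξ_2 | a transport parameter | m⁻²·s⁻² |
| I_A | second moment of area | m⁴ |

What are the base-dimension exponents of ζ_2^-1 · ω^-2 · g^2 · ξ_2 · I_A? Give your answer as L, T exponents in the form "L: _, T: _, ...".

L: 3, T: -6

Collect each base-dimension exponent across the product:
  L: −(1) − 2·(0) + 2·(1) + (-2) + (4) = 3
  T: −(2) − 2·(-1) + 2·(-2) + (-2) + (0) = -6
So the dimensions are [L³ T⁻⁶].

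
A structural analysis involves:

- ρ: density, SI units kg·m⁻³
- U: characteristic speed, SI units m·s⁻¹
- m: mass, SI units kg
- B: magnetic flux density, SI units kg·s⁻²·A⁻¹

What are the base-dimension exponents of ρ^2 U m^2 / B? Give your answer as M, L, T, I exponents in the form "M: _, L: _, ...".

M: 3, L: -5, T: 1, I: 1

Collect each base-dimension exponent across the product:
  M: 2·(1) + (0) + 2·(1) − (1) = 3
  L: 2·(-3) + (1) + 2·(0) − (0) = -5
  T: 2·(0) + (-1) + 2·(0) − (-2) = 1
  I: 2·(0) + (0) + 2·(0) − (-1) = 1
So the dimensions are [M³ L⁻⁵ T I].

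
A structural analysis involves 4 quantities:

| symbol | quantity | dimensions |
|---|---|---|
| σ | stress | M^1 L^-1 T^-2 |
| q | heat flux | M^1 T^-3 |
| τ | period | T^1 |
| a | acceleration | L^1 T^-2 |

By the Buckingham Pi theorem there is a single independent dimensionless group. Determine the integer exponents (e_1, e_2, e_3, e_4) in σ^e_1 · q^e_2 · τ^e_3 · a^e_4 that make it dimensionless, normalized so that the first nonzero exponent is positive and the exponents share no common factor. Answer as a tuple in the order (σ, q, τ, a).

(1, -1, 1, 1)

M: e_1·(1) + e_2·(1) + e_3·(0) + e_4·(0) = 0
L: e_1·(-1) + e_2·(0) + e_3·(0) + e_4·(1) = 0
T: e_1·(-2) + e_2·(-3) + e_3·(1) + e_4·(-2) = 0
Solving this homogeneous linear system for the smallest-integer solution (first nonzero entry positive) gives (1, -1, 1, 1).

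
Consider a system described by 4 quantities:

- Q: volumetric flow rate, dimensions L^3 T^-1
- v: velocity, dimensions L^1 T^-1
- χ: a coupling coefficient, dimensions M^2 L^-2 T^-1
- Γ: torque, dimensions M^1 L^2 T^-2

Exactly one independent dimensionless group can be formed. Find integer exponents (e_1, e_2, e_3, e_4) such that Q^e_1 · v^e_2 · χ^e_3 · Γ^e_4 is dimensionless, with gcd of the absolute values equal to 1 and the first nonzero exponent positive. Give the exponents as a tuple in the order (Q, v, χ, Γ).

M: e_1·(0) + e_2·(0) + e_3·(2) + e_4·(1) = 0
L: e_1·(3) + e_2·(1) + e_3·(-2) + e_4·(2) = 0
T: e_1·(-1) + e_2·(-1) + e_3·(-1) + e_4·(-2) = 0
Solving this homogeneous linear system for the smallest-integer solution (first nonzero entry positive) gives (3, 3, 2, -4).

(3, 3, 2, -4)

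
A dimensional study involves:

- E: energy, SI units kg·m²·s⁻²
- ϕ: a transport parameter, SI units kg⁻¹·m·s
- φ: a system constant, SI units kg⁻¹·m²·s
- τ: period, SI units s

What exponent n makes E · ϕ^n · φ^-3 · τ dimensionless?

Balance the M exponent: (-1)·n from ϕ, plus (1) − 3·(-1) + (0) = 4 from the rest, must sum to zero.
−n + 4 = 0, so n = 4.

4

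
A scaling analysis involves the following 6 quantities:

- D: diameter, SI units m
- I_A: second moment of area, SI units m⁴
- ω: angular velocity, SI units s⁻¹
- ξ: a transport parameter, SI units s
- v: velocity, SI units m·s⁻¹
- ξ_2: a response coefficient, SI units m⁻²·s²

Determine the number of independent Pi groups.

There are 6 variables and 2 base dimensions (L, T).
The dimension matrix has rank 2.
Independent dimensionless groups: 6 − 2 = 4.

4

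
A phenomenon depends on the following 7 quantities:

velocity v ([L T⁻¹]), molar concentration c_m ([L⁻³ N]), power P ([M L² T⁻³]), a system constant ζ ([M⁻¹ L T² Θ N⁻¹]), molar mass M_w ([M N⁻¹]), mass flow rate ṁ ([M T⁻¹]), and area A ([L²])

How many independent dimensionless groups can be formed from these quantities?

There are 7 variables and 5 base dimensions (M, L, T, Θ, N).
The dimension matrix has rank 5.
Independent dimensionless groups: 7 − 5 = 2.

2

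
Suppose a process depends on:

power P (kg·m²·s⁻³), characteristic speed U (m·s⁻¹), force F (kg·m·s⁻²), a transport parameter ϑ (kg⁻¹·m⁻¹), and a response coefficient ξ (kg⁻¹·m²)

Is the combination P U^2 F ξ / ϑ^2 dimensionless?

no

Sum the exponent of each base dimension across the product:
  M: [P]_M + 2·[U]_M + [F]_M − 2·[ϑ]_M + [ξ]_M = (1) + 2·(0) + (1) − 2·(-1) + (-1) = 3
  L: [P]_L + 2·[U]_L + [F]_L − 2·[ϑ]_L + [ξ]_L = (2) + 2·(1) + (1) − 2·(-1) + (2) = 9
  T: [P]_T + 2·[U]_T + [F]_T − 2·[ϑ]_T + [ξ]_T = (-3) + 2·(-1) + (-2) − 2·(0) + (0) = -7
Net dimensions [M³ L⁹ T⁻⁷] ≠ [1] — not dimensionless.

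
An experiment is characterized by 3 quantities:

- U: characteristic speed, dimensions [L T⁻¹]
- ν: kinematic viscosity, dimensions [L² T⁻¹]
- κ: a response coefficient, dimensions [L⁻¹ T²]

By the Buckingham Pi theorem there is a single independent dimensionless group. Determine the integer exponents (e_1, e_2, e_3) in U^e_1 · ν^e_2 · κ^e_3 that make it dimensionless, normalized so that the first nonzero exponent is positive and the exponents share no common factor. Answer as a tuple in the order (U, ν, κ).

L: e_1·(1) + e_2·(2) + e_3·(-1) = 0
T: e_1·(-1) + e_2·(-1) + e_3·(2) = 0
Solving this homogeneous linear system for the smallest-integer solution (first nonzero entry positive) gives (3, -1, 1).

(3, -1, 1)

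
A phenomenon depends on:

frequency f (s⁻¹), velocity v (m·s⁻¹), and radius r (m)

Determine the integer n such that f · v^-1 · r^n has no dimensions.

Balance the L exponent: (1)·n from r, plus (0) − (1) = -1 from the rest, must sum to zero.
n − 1 = 0, so n = 1.

1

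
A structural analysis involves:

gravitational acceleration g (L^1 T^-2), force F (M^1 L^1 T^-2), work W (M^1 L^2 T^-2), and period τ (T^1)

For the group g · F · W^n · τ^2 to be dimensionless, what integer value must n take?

-1

Balance the M exponent: (1)·n from W, plus (0) + (1) + 2·(0) = 1 from the rest, must sum to zero.
n + 1 = 0, so n = -1.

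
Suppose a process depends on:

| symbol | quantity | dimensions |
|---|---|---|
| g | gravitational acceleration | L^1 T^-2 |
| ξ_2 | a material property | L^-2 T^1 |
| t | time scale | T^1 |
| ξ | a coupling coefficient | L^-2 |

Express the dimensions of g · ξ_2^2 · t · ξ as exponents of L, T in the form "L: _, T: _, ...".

Collect each base-dimension exponent across the product:
  L: (1) + 2·(-2) + (0) + (-2) = -5
  T: (-2) + 2·(1) + (1) + (0) = 1
So the dimensions are [L⁻⁵ T].

L: -5, T: 1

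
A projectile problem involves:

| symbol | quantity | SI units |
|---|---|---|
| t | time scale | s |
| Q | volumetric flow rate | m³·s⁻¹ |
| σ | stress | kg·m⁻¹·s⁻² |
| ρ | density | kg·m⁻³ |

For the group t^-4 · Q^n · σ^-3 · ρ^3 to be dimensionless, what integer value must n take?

Balance the L exponent: (3)·n from Q, plus −4·(0) − 3·(-1) + 3·(-3) = -6 from the rest, must sum to zero.
3n − 6 = 0, so n = 2.

2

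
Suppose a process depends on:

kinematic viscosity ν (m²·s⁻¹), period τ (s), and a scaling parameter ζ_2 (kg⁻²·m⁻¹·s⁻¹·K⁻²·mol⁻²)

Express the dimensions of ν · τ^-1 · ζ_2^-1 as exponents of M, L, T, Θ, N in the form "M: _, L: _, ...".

Collect each base-dimension exponent across the product:
  M: (0) − (0) − (-2) = 2
  L: (2) − (0) − (-1) = 3
  T: (-1) − (1) − (-1) = -1
  Θ: (0) − (0) − (-2) = 2
  N: (0) − (0) − (-2) = 2
So the dimensions are [M² L³ T⁻¹ Θ² N²].

M: 2, L: 3, T: -1, Θ: 2, N: 2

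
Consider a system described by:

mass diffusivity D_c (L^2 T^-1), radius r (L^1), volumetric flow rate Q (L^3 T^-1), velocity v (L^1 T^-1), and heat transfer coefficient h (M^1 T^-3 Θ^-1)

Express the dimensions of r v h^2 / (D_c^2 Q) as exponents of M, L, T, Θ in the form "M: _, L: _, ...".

Collect each base-dimension exponent across the product:
  M: −2·(0) + (0) − (0) + (0) + 2·(1) = 2
  L: −2·(2) + (1) − (3) + (1) + 2·(0) = -5
  T: −2·(-1) + (0) − (-1) + (-1) + 2·(-3) = -4
  Θ: −2·(0) + (0) − (0) + (0) + 2·(-1) = -2
So the dimensions are [M² L⁻⁵ T⁻⁴ Θ⁻²].

M: 2, L: -5, T: -4, Θ: -2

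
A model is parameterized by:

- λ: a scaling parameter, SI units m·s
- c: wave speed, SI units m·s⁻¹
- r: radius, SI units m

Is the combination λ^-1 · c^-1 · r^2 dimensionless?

Sum the exponent of each base dimension across the product:
  M: −[λ]_M − [c]_M + 2·[r]_M = −(0) − (0) + 2·(0) = 0
  L: −[λ]_L − [c]_L + 2·[r]_L = −(1) − (1) + 2·(1) = 0
  T: −[λ]_T − [c]_T + 2·[r]_T = −(1) − (-1) + 2·(0) = 0
  I: −[λ]_I − [c]_I + 2·[r]_I = −(0) − (0) + 2·(0) = 0
All base exponents vanish — dimensionless.

yes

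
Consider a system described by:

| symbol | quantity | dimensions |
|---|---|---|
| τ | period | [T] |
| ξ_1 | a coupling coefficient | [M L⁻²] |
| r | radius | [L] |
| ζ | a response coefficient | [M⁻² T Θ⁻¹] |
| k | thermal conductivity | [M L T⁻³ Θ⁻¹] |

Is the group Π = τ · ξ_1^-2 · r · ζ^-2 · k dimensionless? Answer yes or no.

no

Sum the exponent of each base dimension across the product:
  M: [τ]_M − 2·[ξ_1]_M + [r]_M − 2·[ζ]_M + [k]_M = (0) − 2·(1) + (0) − 2·(-2) + (1) = 3
  L: [τ]_L − 2·[ξ_1]_L + [r]_L − 2·[ζ]_L + [k]_L = (0) − 2·(-2) + (1) − 2·(0) + (1) = 6
  T: [τ]_T − 2·[ξ_1]_T + [r]_T − 2·[ζ]_T + [k]_T = (1) − 2·(0) + (0) − 2·(1) + (-3) = -4
  Θ: [τ]_Θ − 2·[ξ_1]_Θ + [r]_Θ − 2·[ζ]_Θ + [k]_Θ = (0) − 2·(0) + (0) − 2·(-1) + (-1) = 1
Net dimensions [M³ L⁶ T⁻⁴ Θ] ≠ [1] — not dimensionless.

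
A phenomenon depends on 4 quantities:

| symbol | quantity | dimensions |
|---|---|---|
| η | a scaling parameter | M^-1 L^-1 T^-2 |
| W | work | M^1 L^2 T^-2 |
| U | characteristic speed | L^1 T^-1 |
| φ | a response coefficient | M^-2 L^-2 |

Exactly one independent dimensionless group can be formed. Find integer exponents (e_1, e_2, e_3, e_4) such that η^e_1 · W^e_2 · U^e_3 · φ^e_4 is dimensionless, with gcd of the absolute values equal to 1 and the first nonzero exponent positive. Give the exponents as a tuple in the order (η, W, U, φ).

M: e_1·(-1) + e_2·(1) + e_3·(0) + e_4·(-2) = 0
L: e_1·(-1) + e_2·(2) + e_3·(1) + e_4·(-2) = 0
T: e_1·(-2) + e_2·(-2) + e_3·(-1) + e_4·(0) = 0
Solving this homogeneous linear system for the smallest-integer solution (first nonzero entry positive) gives (2, -4, 4, -3).

(2, -4, 4, -3)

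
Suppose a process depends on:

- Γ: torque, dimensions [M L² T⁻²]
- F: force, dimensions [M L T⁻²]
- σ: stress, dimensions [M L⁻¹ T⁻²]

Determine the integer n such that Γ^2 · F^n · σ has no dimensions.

-3

Balance the M exponent: (1)·n from F, plus 2·(1) + (1) = 3 from the rest, must sum to zero.
n + 3 = 0, so n = -3.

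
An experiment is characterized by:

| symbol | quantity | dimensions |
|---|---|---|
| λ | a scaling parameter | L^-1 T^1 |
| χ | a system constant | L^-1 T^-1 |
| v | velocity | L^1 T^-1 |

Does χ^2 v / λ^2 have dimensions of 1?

Sum the exponent of each base dimension across the product:
  L: −2·[λ]_L + 2·[χ]_L + [v]_L = −2·(-1) + 2·(-1) + (1) = 1
  T: −2·[λ]_T + 2·[χ]_T + [v]_T = −2·(1) + 2·(-1) + (-1) = -5
Net dimensions [L T⁻⁵] ≠ [1] — not dimensionless.

no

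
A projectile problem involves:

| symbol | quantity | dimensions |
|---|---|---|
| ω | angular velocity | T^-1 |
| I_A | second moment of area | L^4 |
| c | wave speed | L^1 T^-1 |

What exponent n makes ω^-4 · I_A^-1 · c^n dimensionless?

Balance the L exponent: (1)·n from c, plus −4·(0) − (4) = -4 from the rest, must sum to zero.
n − 4 = 0, so n = 4.

4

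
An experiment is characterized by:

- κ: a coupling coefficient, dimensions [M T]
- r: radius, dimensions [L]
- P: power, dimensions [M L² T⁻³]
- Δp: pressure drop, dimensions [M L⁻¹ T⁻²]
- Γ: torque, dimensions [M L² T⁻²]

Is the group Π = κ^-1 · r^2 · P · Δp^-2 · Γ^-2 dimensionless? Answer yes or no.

Sum the exponent of each base dimension across the product:
  M: −[κ]_M + 2·[r]_M + [P]_M − 2·[Δp]_M − 2·[Γ]_M = −(1) + 2·(0) + (1) − 2·(1) − 2·(1) = -4
  L: −[κ]_L + 2·[r]_L + [P]_L − 2·[Δp]_L − 2·[Γ]_L = −(0) + 2·(1) + (2) − 2·(-1) − 2·(2) = 2
  T: −[κ]_T + 2·[r]_T + [P]_T − 2·[Δp]_T − 2·[Γ]_T = −(1) + 2·(0) + (-3) − 2·(-2) − 2·(-2) = 4
Net dimensions [M⁻⁴ L² T⁴] ≠ [1] — not dimensionless.

no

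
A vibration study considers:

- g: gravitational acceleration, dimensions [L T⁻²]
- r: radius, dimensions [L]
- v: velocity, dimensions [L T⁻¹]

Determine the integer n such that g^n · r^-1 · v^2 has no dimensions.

-1

Balance the L exponent: (1)·n from g, plus −(1) + 2·(1) = 1 from the rest, must sum to zero.
n + 1 = 0, so n = -1.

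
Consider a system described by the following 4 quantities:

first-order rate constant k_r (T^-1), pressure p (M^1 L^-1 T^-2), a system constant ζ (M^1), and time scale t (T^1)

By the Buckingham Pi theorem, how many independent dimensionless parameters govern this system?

There are 4 variables and 3 base dimensions (M, L, T).
The dimension matrix has rank 3.
Independent dimensionless groups: 4 − 3 = 1.

1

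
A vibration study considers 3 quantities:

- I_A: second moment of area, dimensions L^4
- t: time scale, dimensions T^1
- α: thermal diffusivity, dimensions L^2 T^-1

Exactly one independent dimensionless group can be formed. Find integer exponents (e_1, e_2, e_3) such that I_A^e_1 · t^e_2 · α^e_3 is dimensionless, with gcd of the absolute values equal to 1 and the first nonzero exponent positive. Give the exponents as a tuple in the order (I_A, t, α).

(1, -2, -2)

L: e_1·(4) + e_2·(0) + e_3·(2) = 0
T: e_1·(0) + e_2·(1) + e_3·(-1) = 0
Solving this homogeneous linear system for the smallest-integer solution (first nonzero entry positive) gives (1, -2, -2).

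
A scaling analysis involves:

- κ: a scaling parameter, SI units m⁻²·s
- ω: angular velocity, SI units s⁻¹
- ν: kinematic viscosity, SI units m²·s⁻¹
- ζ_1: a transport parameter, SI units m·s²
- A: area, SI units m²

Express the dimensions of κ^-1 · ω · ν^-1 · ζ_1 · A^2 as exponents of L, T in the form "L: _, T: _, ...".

L: 5, T: 1

Collect each base-dimension exponent across the product:
  L: −(-2) + (0) − (2) + (1) + 2·(2) = 5
  T: −(1) + (-1) − (-1) + (2) + 2·(0) = 1
So the dimensions are [L⁵ T].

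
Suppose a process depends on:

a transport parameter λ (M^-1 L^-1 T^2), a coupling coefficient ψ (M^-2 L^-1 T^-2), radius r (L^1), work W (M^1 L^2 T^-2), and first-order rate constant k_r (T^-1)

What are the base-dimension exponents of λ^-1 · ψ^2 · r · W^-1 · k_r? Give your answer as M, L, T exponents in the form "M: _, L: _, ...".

Collect each base-dimension exponent across the product:
  M: −(-1) + 2·(-2) + (0) − (1) + (0) = -4
  L: −(-1) + 2·(-1) + (1) − (2) + (0) = -2
  T: −(2) + 2·(-2) + (0) − (-2) + (-1) = -5
So the dimensions are [M⁻⁴ L⁻² T⁻⁵].

M: -4, L: -2, T: -5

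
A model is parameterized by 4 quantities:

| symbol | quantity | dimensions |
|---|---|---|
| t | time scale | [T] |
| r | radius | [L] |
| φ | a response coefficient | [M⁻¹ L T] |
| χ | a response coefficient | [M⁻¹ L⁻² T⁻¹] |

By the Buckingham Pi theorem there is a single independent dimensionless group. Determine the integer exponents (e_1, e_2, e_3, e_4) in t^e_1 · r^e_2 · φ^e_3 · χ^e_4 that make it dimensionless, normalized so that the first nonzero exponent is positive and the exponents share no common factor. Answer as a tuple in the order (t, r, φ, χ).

(2, 3, -1, 1)

M: e_1·(0) + e_2·(0) + e_3·(-1) + e_4·(-1) = 0
L: e_1·(0) + e_2·(1) + e_3·(1) + e_4·(-2) = 0
T: e_1·(1) + e_2·(0) + e_3·(1) + e_4·(-1) = 0
Solving this homogeneous linear system for the smallest-integer solution (first nonzero entry positive) gives (2, 3, -1, 1).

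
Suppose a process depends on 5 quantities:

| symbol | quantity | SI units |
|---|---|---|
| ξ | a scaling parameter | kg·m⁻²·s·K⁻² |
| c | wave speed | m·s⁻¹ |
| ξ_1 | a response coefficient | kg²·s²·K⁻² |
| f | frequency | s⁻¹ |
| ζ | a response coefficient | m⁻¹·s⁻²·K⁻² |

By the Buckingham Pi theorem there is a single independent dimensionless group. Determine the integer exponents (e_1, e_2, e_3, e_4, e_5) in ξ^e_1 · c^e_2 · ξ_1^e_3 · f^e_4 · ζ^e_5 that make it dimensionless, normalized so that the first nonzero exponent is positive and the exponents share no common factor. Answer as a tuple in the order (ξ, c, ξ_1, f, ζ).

M: e_1·(1) + e_2·(0) + e_3·(2) + e_4·(0) + e_5·(0) = 0
L: e_1·(-2) + e_2·(1) + e_3·(0) + e_4·(0) + e_5·(-1) = 0
T: e_1·(1) + e_2·(-1) + e_3·(2) + e_4·(-1) + e_5·(-2) = 0
Θ: e_1·(-2) + e_2·(0) + e_3·(-2) + e_4·(0) + e_5·(-2) = 0
Solving this homogeneous linear system for the smallest-integer solution (first nonzero entry positive) gives (2, 3, -1, -1, -1).

(2, 3, -1, -1, -1)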